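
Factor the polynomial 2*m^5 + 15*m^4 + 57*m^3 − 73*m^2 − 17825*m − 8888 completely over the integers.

Among the possible rational roots, m = −1/2 is a root, so (2*m + 1) is a factor; dividing leaves m^4 + 7*m^3 + 25*m^2 − 49*m − 8888.
Continuing, m = 8 is a root, giving the factor (m − 8) and quotient m^3 + 15*m^2 + 145*m + 1111.
Next, m = −11 is a root, so (m + 11) is a factor; dividing leaves m^2 + 4*m + 101.
The quadratic m^2 + 4*m + 101 has discriminant −388 < 0 and is irreducible over ℤ.

(2*m + 1)*(m + 11)*(m − 8)*(m^2 + 4*m + 101)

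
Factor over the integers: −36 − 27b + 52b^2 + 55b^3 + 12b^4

Trying the rational-root candidates, b = 3/4 is a root, so (4b − 3) is a factor; dividing leaves 3b^3 + 16b^2 + 25b + 12.
Next, b = −1 is a root, so (b + 1) is a factor; dividing leaves 3b^2 + 13b + 12.
The remaining quadratic factors as (b + 3)(3b + 4).

(3b + 4)(4b − 3)(b + 1)(b + 3)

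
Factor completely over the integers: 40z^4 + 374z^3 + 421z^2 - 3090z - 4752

By the rational root theorem, z = -9/2 is a root, so (2z + 9) is a factor; dividing leaves 20z^3 + 97z^2 - 226z - 528.
Next, z = -6 is a root, giving the factor (z + 6) and quotient 20z^2 - 23z - 88.
The remaining quadratic factors as (5z + 8)(4z - 11).

(2z + 9)(4z - 11)(5z + 8)(z + 6)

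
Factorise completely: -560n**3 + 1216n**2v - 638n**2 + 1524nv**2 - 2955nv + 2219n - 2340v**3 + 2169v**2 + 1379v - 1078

-(14n - 15v - 11)(5n - 13v + 14)(8n + 12v - 7)

Group: 14n(-40n**2 + 44nv - 77n + 156v**2 - 259v + 98) + (-15v - 11)(-40n**2 + 44nv - 77n + 156v**2 - 259v + 98); both groups contain (-40n**2 + 44nv - 77n + 156v**2 - 259v + 98), so (14n - 15v - 11) is a factor with cofactor -40n**2 + 44nv - 77n + 156v**2 - 259v + 98.
The cofactor groups again: -40n**2 + 44nv - 77n + 156v**2 - 259v + 98 = -5n(8n + 12v - 7) + (13v - 14)(8n + 12v - 7); both groups contain (8n + 12v - 7), giving -(5n - 13v + 14)(8n + 12v - 7).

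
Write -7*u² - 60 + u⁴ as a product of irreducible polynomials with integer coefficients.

(u² + 5)*(u² - 12)

Substitute w = u² to get a quadratic in w, then factor.
u² - 12 is irreducible over ℤ (12 is not a perfect square).
u² + 5 is irreducible over ℤ (always positive, so no real roots).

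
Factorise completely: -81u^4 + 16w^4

(2w)⁴ − (3u)⁴ = ((2w)² − (3u)²)((2w)² + (3u)²); the first factor splits again, the second (4w^2 + 9u^2) is irreducible.

(2w - 3u)(2w + 3u)(4w^2 + 9u^2)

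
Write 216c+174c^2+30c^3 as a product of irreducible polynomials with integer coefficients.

Pull out the common factor 6c, then factor the remaining trinomial.

6c(5c+9)(c+4)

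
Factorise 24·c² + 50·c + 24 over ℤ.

2·(3·c + 4)·(4·c + 3)

Pull out the common factor 2, then factor the remaining trinomial.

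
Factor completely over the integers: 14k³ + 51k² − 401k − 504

(2k − 9)(7k + 8)(k + 7)

Testing divisors of the constant over divisors of the leading coefficient, k = 9/2 is a root, so (2k − 9) is a factor; dividing leaves 7k² + 57k + 56.
The remaining quadratic factors as (k + 7)(7k + 8).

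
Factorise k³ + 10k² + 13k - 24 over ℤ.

(k + 3)(k + 8)(k - 1)

Trying the rational-root candidates, k = -8 is a root, giving the factor (k + 8) and quotient k² + 2k - 3.
The remaining quadratic factors as (k + 3)(k - 1).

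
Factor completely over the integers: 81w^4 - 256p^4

(3w - 4p)(3w + 4p)(9w^2 + 16p^2)

(3w)⁴ − (4p)⁴ = ((3w)² − (4p)²)((3w)² + (4p)²); the first factor splits again, the second (9w^2 + 16p^2) is irreducible.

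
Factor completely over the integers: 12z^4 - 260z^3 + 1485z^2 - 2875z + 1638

Trying the rational-root candidates, z = 9/2 is a root, so (2z - 9) divides it; the quotient is 6z^3 - 103z^2 + 279z - 182.
Next, z = 1 is a root, giving the factor (z - 1) and quotient 6z^2 - 97z + 182.
The remaining quadratic factors as (z - 14)(6z - 13).

(2z - 9)(6z - 13)(z - 1)(z - 14)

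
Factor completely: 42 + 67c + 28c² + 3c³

(3c + 7)(c + 1)(c + 6)

By the rational root theorem, c = -7/3 is a root, so (3c + 7) is a factor; dividing leaves c² + 7c + 6.
The remaining quadratic factors as (c + 6)(c + 1).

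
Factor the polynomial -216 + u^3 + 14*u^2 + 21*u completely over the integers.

(u + 8)*(u + 9)*(u - 3)

By the rational root theorem, u = 3 is a root, so (u - 3) divides it; the quotient is u^2 + 17*u + 72.
The remaining quadratic factors as (u + 9)(u + 8).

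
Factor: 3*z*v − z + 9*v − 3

(3*v − 1)*(z + 3)

Group as (3*z*v − z) + (9*v − 3) = z*(3*v − 1) + 3*(3*v − 1).
Both groups share the factor (3*v − 1).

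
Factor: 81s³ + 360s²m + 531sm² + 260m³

(9s + 13m)(3s + 4m)(3s + 5m)

Group: 9s(9s² + 27sm + 20m²) + 13m(9s² + 27sm + 20m²); both groups contain (9s² + 27sm + 20m²), so (9s + 13m) is a factor with cofactor 9s² + 27sm + 20m².
The cofactor groups again: 9s² + 27sm + 20m² = 3s(3s + 4m) + 5m(3s + 4m); both groups contain (3s + 4m), giving (3s + 5m)(3s + 4m).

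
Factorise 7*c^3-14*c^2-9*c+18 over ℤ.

Group as (7*c^3-9*c) + (-14*c^2+18) = c*(7*c^2-9) - 2*(7*c^2-9).
Both groups share the factor (7*c^2-9).

(c-2)*(7*c^2-9)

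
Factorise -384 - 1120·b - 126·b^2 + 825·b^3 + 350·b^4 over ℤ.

(2·b + 3)·(5·b + 2)·(5·b + 8)·(7·b - 8)

Trying the rational-root candidates, b = 8/7 is a root, giving the factor (7·b - 8) and quotient 50·b^3 + 175·b^2 + 182·b + 48.
Next, b = -8/5 is a root, so (5·b + 8) divides it; the quotient is 10·b^2 + 19·b + 6.
The remaining quadratic factors as (5·b + 2)(2·b + 3).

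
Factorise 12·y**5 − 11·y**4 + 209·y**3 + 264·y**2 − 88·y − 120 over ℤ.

(3·y − 2)·(4·y + 3)·(y + 1)·(y**2 − 2·y + 20)

Testing divisors of the constant over divisors of the leading coefficient, y = 2/3 is a root, giving the factor (3·y − 2) and quotient 4·y**4 − y**3 + 69·y**2 + 134·y + 60.
Continuing, y = −1 is a root, so (y + 1) is a factor; dividing leaves 4·y**3 − 5·y**2 + 74·y + 60.
Then y = −3/4 is a root, so (4·y + 3) divides it; the quotient is y**2 − 2·y + 20.
The quadratic y**2 − 2·y + 20 has discriminant −76 < 0 and is irreducible over ℤ.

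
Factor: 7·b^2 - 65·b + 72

Need a pair with product 7·72 = 504 and sum -65: that's -9 and -56.
Split the middle term: 7·b^2 - 9·b - 56·b + 72 = b·(7·b - 9) - 8·(7·b - 9).

(7·b - 9)·(b - 8)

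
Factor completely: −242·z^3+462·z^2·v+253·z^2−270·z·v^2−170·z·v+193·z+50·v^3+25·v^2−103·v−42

Group: 2·z·(−121·z^2+110·z·v−55·z−25·v^2+25·v+14) + (−2·v−3)·(−121·z^2+110·z·v−55·z−25·v^2+25·v+14); both groups contain (−121·z^2+110·z·v−55·z−25·v^2+25·v+14), so (2·z−2·v−3) is a factor with cofactor −121·z^2+110·z·v−55·z−25·v^2+25·v+14.
The cofactor groups again: −121·z^2+110·z·v−55·z−25·v^2+25·v+14 = −11·z·(11·z−5·v−2) + (5·v−7)·(11·z−5·v−2); both groups contain (11·z−5·v−2), giving −(11·z−5·v+7)·(11·z−5·v−2).

−(2·z−2·v−3)·(11·z−5·v+7)·(11·z−5·v−2)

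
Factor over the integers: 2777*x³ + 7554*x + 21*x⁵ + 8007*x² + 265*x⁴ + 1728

(3*x + 1)*(7*x + 9)*(x + 2)*(x² + 9*x + 96)

Trying the rational-root candidates, x = -2 is a root, so (x + 2) divides it; the quotient is 21*x⁴ + 223*x³ + 2331*x² + 3345*x + 864.
Continuing, x = -9/7 is a root, so (7*x + 9) is a factor; dividing leaves 3*x³ + 28*x² + 297*x + 96.
Next, x = -1/3 is a root, so (3*x + 1) divides it; the quotient is x² + 9*x + 96.
The quadratic x² + 9*x + 96 has discriminant -303 < 0 and is irreducible over ℤ.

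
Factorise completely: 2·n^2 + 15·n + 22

(2·n + 11)·(n + 2)

Need a pair with product 2·22 = 44 and sum 15: that's 4 and 11.
Split the middle term: 2·n^2 + 4·n + 11·n + 22 = 2·n·(n + 2) + 11·(n + 2).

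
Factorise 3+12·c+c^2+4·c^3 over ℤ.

Group as (4·c^3+12·c) + (c^2+3) = 4·c·(c^2+3) + (c^2+3).
Both groups share the factor (c^2+3).

(4·c+1)·(c^2+3)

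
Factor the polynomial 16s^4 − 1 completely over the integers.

(2s)⁴ − (1)⁴ = ((2s)² − (1)²)((2s)² + (1)²); the first factor splits again, the second (4s^2 + 1) is irreducible.

(2s + 1)(2s − 1)(4s^2 + 1)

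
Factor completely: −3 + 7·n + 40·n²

Need a pair with product 40·(−3) = −120 and sum 7: that's 15 and −8.
Split the middle term: 40·n² + 15·n − 8·n − 3 = 5·n·(8·n + 3) − (8·n + 3).

(5·n − 1)·(8·n + 3)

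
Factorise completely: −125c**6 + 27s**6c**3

c**3(3s**2 − 5c)(9s**4 + 15s**2c + 25c**2)

Factor out c**3 first: what remains is 27s**6 − 125c**3.
Recognize a difference of cubes with the parts 3s**2 and 5c.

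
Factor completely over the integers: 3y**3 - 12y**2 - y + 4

(y - 4)(3y**2 - 1)

Group as (3y**3 - y) + (-12y**2 + 4) = y(3y**2 - 1) - 4(3y**2 - 1).
Both groups share the factor (3y**2 - 1).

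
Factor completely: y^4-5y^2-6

(y^2+1)(y^2-6)

Substitute u = y^2 to get a quadratic in u, then factor.
y^2+1 is irreducible over ℤ (sum of squares).
y^2-6 is irreducible over ℤ (6 is not a perfect square).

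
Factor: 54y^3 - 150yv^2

6y(3y - 5v)(3y + 5v)

Pull out the common factor 6y; 9y^2 - 25v^2 is a difference of squares.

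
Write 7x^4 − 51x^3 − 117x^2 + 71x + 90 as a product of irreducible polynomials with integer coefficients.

(7x + 5)(x + 2)(x − 1)(x − 9)

By the rational root theorem, x = −5/7 is a root, giving the factor (7x + 5) and quotient x^3 − 8x^2 − 11x + 18.
Next, x = 9 is a root, so (x − 9) is a factor; dividing leaves x^2 + x − 2.
The remaining quadratic factors as (x + 2)(x − 1).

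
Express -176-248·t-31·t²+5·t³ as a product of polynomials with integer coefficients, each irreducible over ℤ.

(5·t+4)·(t+4)·(t-11)

By the rational root theorem, t = -4 is a root, giving the factor (t+4) and quotient 5·t²-51·t-44.
The remaining quadratic factors as (5·t+4)(t-11).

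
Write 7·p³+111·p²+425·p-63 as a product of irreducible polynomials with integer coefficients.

Trying the rational-root candidates, p = 1/7 is a root, so (7·p-1) divides it; the quotient is p²+16·p+63.
The remaining quadratic factors as (p+7)(p+9).

(7·p-1)·(p+7)·(p+9)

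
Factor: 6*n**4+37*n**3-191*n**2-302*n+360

(6*n-5)*(n+2)*(n+9)*(n-4)

Trying the rational-root candidates, n = -9 is a root, so (n+9) is a factor; dividing leaves 6*n**3-17*n**2-38*n+40.
Continuing, n = 5/6 is a root, so (6*n-5) is a factor; dividing leaves n**2-2*n-8.
The remaining quadratic factors as (n-4)(n+2).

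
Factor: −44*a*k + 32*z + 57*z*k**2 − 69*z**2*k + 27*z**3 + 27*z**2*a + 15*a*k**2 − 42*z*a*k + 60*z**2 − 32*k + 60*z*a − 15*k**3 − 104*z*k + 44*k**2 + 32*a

Group: 3*z*(9*z**2 + 9*z*a − 14*z*k + 8*z − 5*a*k + 8*a + 5*k**2 − 8*k) + (−3*k + 4)*(9*z**2 + 9*z*a − 14*z*k + 8*z − 5*a*k + 8*a + 5*k**2 − 8*k); both groups contain (9*z**2 + 9*z*a − 14*z*k + 8*z − 5*a*k + 8*a + 5*k**2 − 8*k), so (3*z − 3*k + 4) is a factor with cofactor 9*z**2 + 9*z*a − 14*z*k + 8*z − 5*a*k + 8*a + 5*k**2 − 8*k.
The cofactor groups again: 9*z**2 + 9*z*a − 14*z*k + 8*z − 5*a*k + 8*a + 5*k**2 − 8*k = z*(9*z − 5*k + 8) + (a − k)*(9*z − 5*k + 8); both groups contain (9*z − 5*k + 8), giving (z + a − k)*(9*z − 5*k + 8).

(3*z − 3*k + 4)*(9*z − 5*k + 8)*(z + a − k)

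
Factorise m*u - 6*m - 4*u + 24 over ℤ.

Group as (m*u - 6*m) + (-4*u + 24) = m*(u - 6) - 4*(u - 6).
Both groups share the factor (u - 6).

(m - 4)*(u - 6)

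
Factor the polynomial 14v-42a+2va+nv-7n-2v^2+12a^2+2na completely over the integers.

Group: n(v+2a-7) + (-2v+6a)(v+2a-7); both groups contain (v+2a-7).

(v+2a-7)(n-2v+6a)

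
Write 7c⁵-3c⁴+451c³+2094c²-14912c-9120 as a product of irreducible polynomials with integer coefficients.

Testing divisors of the constant over divisors of the leading coefficient, c = 4 is a root, so (c-4) is a factor; dividing leaves 7c⁴+25c³+551c²+4298c+2280.
Continuing, c = -6 is a root, so (c+6) divides it; the quotient is 7c³-17c²+653c+380.
Continuing, c = -4/7 is a root, so (7c+4) divides it; the quotient is c²-3c+95.
The quadratic c²-3c+95 has discriminant -371 < 0 and is irreducible over ℤ.

(7c+4)(c+6)(c-4)(c²-3c+95)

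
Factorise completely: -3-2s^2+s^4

Substitute u = s^2 to get a quadratic in u, then factor.
s^2-3 is irreducible over ℤ (3 is not a perfect square).
s^2+1 is irreducible over ℤ (sum of squares).

(s^2+1)(s^2-3)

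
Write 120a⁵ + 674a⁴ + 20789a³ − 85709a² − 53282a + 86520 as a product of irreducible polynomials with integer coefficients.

(4a − 15)(5a − 4)(6a + 7)(a² + 9a + 206)

By the rational root theorem, a = −7/6 is a root, giving the factor (6a + 7) and quotient 20a⁴ + 89a³ + 3361a² − 18206a + 12360.
Then a = 15/4 is a root, so (4a − 15) divides it; the quotient is 5a³ + 41a² + 994a − 824.
Next, a = 4/5 is a root, giving the factor (5a − 4) and quotient a² + 9a + 206.
The quadratic a² + 9a + 206 has discriminant −743 < 0 and is irreducible over ℤ.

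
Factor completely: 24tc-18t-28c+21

Group as (24tc-18t) + (-28c+21) = 6t(4c-3) - 7(4c-3).
Both groups share the factor (4c-3).

(4c-3)(6t-7)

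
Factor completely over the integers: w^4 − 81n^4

Difference of squares twice: with A = w and B = 3n, A⁴ − B⁴ = (A² − B²)(A² + B²), and A² − B² factors again.

(w − 3n)(w + 3n)(w^2 + 9n^2)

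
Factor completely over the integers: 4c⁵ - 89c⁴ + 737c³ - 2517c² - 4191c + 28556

Trying the rational-root candidates, c = -11/4 is a root, giving the factor (4c + 11) and quotient c⁴ - 25c³ + 253c² - 1325c + 2596.
Next, c = 4 is a root, giving the factor (c - 4) and quotient c³ - 21c² + 169c - 649.
Continuing, c = 11 is a root, so (c - 11) divides it; the quotient is c² - 10c + 59.
The quadratic c² - 10c + 59 has discriminant -136 < 0 and is irreducible over ℤ.

(4c + 11)(c - 11)(c - 4)(c² - 10c + 59)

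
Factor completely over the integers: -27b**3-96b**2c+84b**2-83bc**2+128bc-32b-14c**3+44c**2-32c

Group: b(-27b**2-69bc+84b-14c**2+44c-32) + c(-27b**2-69bc+84b-14c**2+44c-32); both groups contain (-27b**2-69bc+84b-14c**2+44c-32), so (b+c) is a factor with cofactor -27b**2-69bc+84b-14c**2+44c-32.
The cofactor groups again: -27b**2-69bc+84b-14c**2+44c-32 = -3b(9b+2c-4) + (-7c+8)(9b+2c-4); both groups contain (9b+2c-4), giving -(3b+7c-8)(9b+2c-4).

-(3b+7c-8)(9b+2c-4)(b+c)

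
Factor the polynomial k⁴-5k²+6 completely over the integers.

(k²-2)(k²-3)

Substitute u = k² to get a quadratic in u, then factor.
k²-2 is irreducible over ℤ (2 is not a perfect square).
k²-3 is irreducible over ℤ (3 is not a perfect square).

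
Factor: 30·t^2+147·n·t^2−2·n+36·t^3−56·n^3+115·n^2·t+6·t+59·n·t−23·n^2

−(7·n+4·t+2)·(8·n+3·t+1)·(n−3·t)

Group: n·(−56·n^2−53·n·t−23·n−12·t^2−10·t−2) − 3·t·(−56·n^2−53·n·t−23·n−12·t^2−10·t−2); both groups contain (−56·n^2−53·n·t−23·n−12·t^2−10·t−2), so (n−3·t) is a factor with cofactor −56·n^2−53·n·t−23·n−12·t^2−10·t−2.
The cofactor groups again: −56·n^2−53·n·t−23·n−12·t^2−10·t−2 = −7·n·(8·n+3·t+1) + (−4·t−2)·(8·n+3·t+1); both groups contain (8·n+3·t+1), giving −(7·n+4·t+2)·(8·n+3·t+1).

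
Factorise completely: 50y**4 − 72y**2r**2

Factor out 2y**2, leaving 25y**2 − 36r**2, which is a difference of two squares.

2y**2(5y − 6r)(5y + 6r)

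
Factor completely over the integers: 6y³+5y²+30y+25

Group as (6y³+30y) + (5y²+25) = 6y(y²+5) + 5(y²+5).
Both groups share the factor (y²+5).

(6y+5)(y²+5)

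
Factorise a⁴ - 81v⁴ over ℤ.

(a)⁴ − (3v)⁴ = ((a)² − (3v)²)((a)² + (3v)²); the first factor splits again, the second (a² + 9v²) is irreducible.

(a + 3v)(a - 3v)(a² + 9v²)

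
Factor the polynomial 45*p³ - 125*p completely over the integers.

Pull out the common factor 5*p; 9*p² - 25 is a difference of squares.

5*p*(3*p + 5)*(3*p - 5)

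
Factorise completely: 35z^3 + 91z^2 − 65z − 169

Group as (35z^3 − 65z) + (91z^2 − 169) = 5z(7z^2 − 13) + 13(7z^2 − 13).
Both groups share the factor (7z^2 − 13).

(5z + 13)(7z^2 − 13)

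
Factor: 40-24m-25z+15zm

Group as (15zm-25z) + (-24m+40) = 5z(3m-5) - 8(3m-5).
Both groups share the factor (3m-5).

(3m-5)(5z-8)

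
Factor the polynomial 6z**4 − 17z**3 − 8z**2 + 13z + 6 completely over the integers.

Testing divisors of the constant over divisors of the leading coefficient, z = 3 is a root, giving the factor (z − 3) and quotient 6z**3 + z**2 − 5z − 2.
Continuing, z = −2/3 is a root, so (3z + 2) is a factor; dividing leaves 2z**2 − z − 1.
The remaining quadratic factors as (z − 1)(2z + 1).

(2z + 1)(3z + 2)(z − 1)(z − 3)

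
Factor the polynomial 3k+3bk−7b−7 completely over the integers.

(3k−7)(b+1)

Group as (3bk−7b) + (3k−7) = b(3k−7) + (3k−7).
Both groups share the factor (3k−7).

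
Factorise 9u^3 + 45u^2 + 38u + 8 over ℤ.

By the rational root theorem, u = -2/3 is a root, so (3u + 2) divides it; the quotient is 3u^2 + 13u + 4.
The remaining quadratic factors as (3u + 1)(u + 4).

(3u + 1)(3u + 2)(u + 4)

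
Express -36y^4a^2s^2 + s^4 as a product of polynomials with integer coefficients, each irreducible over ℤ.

Pull out the common factor s^2, leaving -36y^4a^2 + s^2.
Recognize a difference of squares with the parts s and 6y^2a.

-s^2(6y^2a + s)(6y^2a - s)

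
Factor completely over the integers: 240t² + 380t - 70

10(4t + 7)(6t - 1)

Pull out the common factor 10, then factor the remaining trinomial.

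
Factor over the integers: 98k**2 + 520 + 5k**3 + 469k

Trying the rational-root candidates, k = −5 is a root, so (k + 5) is a factor; dividing leaves 5k**2 + 73k + 104.
The remaining quadratic factors as (k + 13)(5k + 8).

(5k + 8)(k + 13)(k + 5)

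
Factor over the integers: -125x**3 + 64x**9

Every term has a factor of x**3; factoring it out leaves 64x**6 - 125.
Recognize a difference of cubes with the parts 4x**2 and 5.

x**3(4x**2 - 5)(16x**4 + 20x**2 + 25)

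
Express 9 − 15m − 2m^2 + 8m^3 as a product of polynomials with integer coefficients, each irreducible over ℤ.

(2m + 3)(4m − 3)(m − 1)

By the rational root theorem, m = 1 is a root, so (m − 1) divides it; the quotient is 8m^2 + 6m − 9.
The remaining quadratic factors as (2m + 3)(4m − 3).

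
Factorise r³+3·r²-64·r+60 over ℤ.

Testing divisors of the constant over divisors of the leading coefficient, r = 6 is a root, giving the factor (r-6) and quotient r²+9·r-10.
The remaining quadratic factors as (r+10)(r-1).

(r+10)·(r-1)·(r-6)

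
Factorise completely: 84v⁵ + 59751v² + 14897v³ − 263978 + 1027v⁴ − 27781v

Trying the rational-root candidates, v = 13/7 is a root, so (7v − 13) is a factor; dividing leaves 12v⁴ + 169v³ + 2442v² + 13071v + 20306.
Then v = −13/3 is a root, so (3v + 13) is a factor; dividing leaves 4v³ + 39v² + 645v + 1562.
Then v = −11/4 is a root, so (4v + 11) divides it; the quotient is v² + 7v + 142.
The quadratic v² + 7v + 142 has discriminant −519 < 0 and is irreducible over ℤ.

(3v + 13)(4v + 11)(7v − 13)(v² + 7v + 142)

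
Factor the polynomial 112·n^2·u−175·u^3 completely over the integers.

7·u·(4·n+5·u)·(4·n−5·u)

Pull out the common factor 7·u; 16·n^2−25·u^2 is a difference of squares.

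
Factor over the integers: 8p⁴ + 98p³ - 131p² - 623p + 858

Among the possible rational roots, p = -11/4 is a root, giving the factor (4p + 11) and quotient 2p³ + 19p² - 85p + 78.
Continuing, p = -13 is a root, giving the factor (p + 13) and quotient 2p² - 7p + 6.
The remaining quadratic factors as (2p - 3)(p - 2).

(2p - 3)(4p + 11)(p + 13)(p - 2)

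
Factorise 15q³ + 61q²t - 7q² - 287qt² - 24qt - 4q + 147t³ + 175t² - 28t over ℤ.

(3q - 7t + 1)(5q - 3t - 4)(q + 7t)

Group: q(15q² - 44qt - 7q + 21t² + 25t - 4) + 7t(15q² - 44qt - 7q + 21t² + 25t - 4); both groups contain (15q² - 44qt - 7q + 21t² + 25t - 4), so (q + 7t) is a factor with cofactor 15q² - 44qt - 7q + 21t² + 25t - 4.
The cofactor groups again: 15q² - 44qt - 7q + 21t² + 25t - 4 = 3q(5q - 3t - 4) + (-7t + 1)(5q - 3t - 4); both groups contain (5q - 3t - 4), giving (3q - 7t + 1)(5q - 3t - 4).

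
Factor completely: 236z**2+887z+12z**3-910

By the rational root theorem, z = -14 is a root, so (z+14) divides it; the quotient is 12z**2+68z-65.
The remaining quadratic factors as (6z-5)(2z+13).

(2z+13)(6z-5)(z+14)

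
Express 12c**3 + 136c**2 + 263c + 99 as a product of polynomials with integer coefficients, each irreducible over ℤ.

(2c + 1)(6c + 11)(c + 9)

Among the possible rational roots, c = -1/2 is a root, giving the factor (2c + 1) and quotient 6c**2 + 65c + 99.
The remaining quadratic factors as (6c + 11)(c + 9).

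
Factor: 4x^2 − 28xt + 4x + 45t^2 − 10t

(2x − 5t)(2x − 9t + 2)

Group: 2x(2x − 5t) + (−9t + 2)(2x − 5t); both groups contain (2x − 5t).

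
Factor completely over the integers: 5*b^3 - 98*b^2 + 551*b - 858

By the rational root theorem, b = 6 is a root, giving the factor (b - 6) and quotient 5*b^2 - 68*b + 143.
The remaining quadratic factors as (b - 11)(5*b - 13).

(5*b - 13)*(b - 11)*(b - 6)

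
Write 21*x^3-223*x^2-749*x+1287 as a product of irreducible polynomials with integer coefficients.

(3*x+11)*(7*x-9)*(x-13)

Testing divisors of the constant over divisors of the leading coefficient, x = 13 is a root, so (x-13) is a factor; dividing leaves 21*x^2+50*x-99.
The remaining quadratic factors as (3*x+11)(7*x-9).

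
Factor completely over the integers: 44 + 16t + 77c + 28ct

Group as (28ct + 77c) + (16t + 44) = 7c(4t + 11) + 4(4t + 11).
Both groups share the factor (4t + 11).

(4t + 11)(7c + 4)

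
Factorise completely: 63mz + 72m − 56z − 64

Group as (63mz + 72m) + (−56z − 64) = 9m(7z + 8) − 8(7z + 8).
Both groups share the factor (7z + 8).

(7z + 8)(9m − 8)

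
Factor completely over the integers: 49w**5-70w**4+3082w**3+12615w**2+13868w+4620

(7w+5)(7w+6)(w+2)(w**2-5w+77)

Among the possible rational roots, w = -6/7 is a root, giving the factor (7w+6) and quotient 7w**4-16w**3+454w**2+1413w+770.
Continuing, w = -5/7 is a root, giving the factor (7w+5) and quotient w**3-3w**2+67w+154.
Then w = -2 is a root, so (w+2) is a factor; dividing leaves w**2-5w+77.
The quadratic w**2-5w+77 has discriminant -283 < 0 and is irreducible over ℤ.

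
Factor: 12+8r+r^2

Two integers with product 12 and sum 8 are 2 and 6.

(r+2)(r+6)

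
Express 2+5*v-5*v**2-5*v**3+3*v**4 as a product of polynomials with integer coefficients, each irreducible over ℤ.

Trying the rational-root candidates, v = 2 is a root, giving the factor (v-2) and quotient 3*v**3+v**2-3*v-1.
Next, v = -1 is a root, giving the factor (v+1) and quotient 3*v**2-2*v-1.
The remaining quadratic factors as (3*v+1)(v-1).

(3*v+1)*(v+1)*(v-1)*(v-2)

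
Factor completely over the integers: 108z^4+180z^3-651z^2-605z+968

(3z+8)(6z+11)(6z-11)(z-1)

By the rational root theorem, z = -8/3 is a root, so (3z+8) is a factor; dividing leaves 36z^3-36z^2-121z+121.
Continuing, z = 11/6 is a root, giving the factor (6z-11) and quotient 6z^2+5z-11.
The remaining quadratic factors as (6z+11)(z-1).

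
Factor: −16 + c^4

(c + 2)(c − 2)(c^2 + 4)

(c)⁴ − (2)⁴ = ((c)² − (2)²)((c)² + (2)²); the first factor splits again, the second (c^2 + 4) is irreducible.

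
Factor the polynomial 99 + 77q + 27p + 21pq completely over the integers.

Group as (21pq + 27p) + (77q + 99) = 3p(7q + 9) + 11(7q + 9).
Both groups share the factor (7q + 9).

(3p + 11)(7q + 9)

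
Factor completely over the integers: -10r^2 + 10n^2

Pull out the common factor 10; n^2 - r^2 is a difference of squares.

10(n + r)(n - r)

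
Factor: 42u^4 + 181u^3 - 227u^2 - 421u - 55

(6u - 11)(7u + 1)(u + 1)(u + 5)

Testing divisors of the constant over divisors of the leading coefficient, u = -5 is a root, so (u + 5) divides it; the quotient is 42u^3 - 29u^2 - 82u - 11.
Next, u = 11/6 is a root, so (6u - 11) is a factor; dividing leaves 7u^2 + 8u + 1.
The remaining quadratic factors as (7u + 1)(u + 1).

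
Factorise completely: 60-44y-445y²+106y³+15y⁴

(3y-1)(5y+2)(y+10)(y-3)

Among the possible rational roots, y = 1/3 is a root, so (3y-1) is a factor; dividing leaves 5y³+37y²-136y-60.
Continuing, y = -2/5 is a root, so (5y+2) is a factor; dividing leaves y²+7y-30.
The remaining quadratic factors as (y-3)(y+10).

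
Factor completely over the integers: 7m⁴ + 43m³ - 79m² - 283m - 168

(7m + 8)(m + 1)(m + 7)(m - 3)

Trying the rational-root candidates, m = -1 is a root, giving the factor (m + 1) and quotient 7m³ + 36m² - 115m - 168.
Continuing, m = 3 is a root, giving the factor (m - 3) and quotient 7m² + 57m + 56.
The remaining quadratic factors as (7m + 8)(m + 7).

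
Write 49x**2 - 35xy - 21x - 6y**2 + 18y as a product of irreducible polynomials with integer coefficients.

Group: 7x(7x + y - 3) - 6y(7x + y - 3); both groups contain (7x + y - 3).

(7x + y - 3)(7x - 6y)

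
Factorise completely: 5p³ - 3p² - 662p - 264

By the rational root theorem, p = -2/5 is a root, so (5p + 2) is a factor; dividing leaves p² - p - 132.
The remaining quadratic factors as (p - 12)(p + 11).

(5p + 2)(p + 11)(p - 12)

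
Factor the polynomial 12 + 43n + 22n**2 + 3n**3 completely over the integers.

By the rational root theorem, n = -4 is a root, giving the factor (n + 4) and quotient 3n**2 + 10n + 3.
The remaining quadratic factors as (n + 3)(3n + 1).

(3n + 1)(n + 3)(n + 4)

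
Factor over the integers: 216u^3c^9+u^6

u^3(u+6c^3)(u^2-6uc^3+36c^6)

Every term has a factor of u^3; factoring it out leaves u^3+216c^9.
Recognize a sum of cubes with the parts u and 6c^3.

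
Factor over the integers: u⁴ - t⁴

(u - t)(u + t)(u² + t²)

Difference of squares twice: with A = u and B = t, A⁴ − B⁴ = (A² − B²)(A² + B²), and A² − B² factors again.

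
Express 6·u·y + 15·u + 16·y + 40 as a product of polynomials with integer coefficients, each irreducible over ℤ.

(2·y + 5)·(3·u + 8)

Group as (6·u·y + 15·u) + (16·y + 40) = 3·u·(2·y + 5) + 8·(2·y + 5).
Both groups share the factor (2·y + 5).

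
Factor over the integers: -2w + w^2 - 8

Two integers with product -8 and sum -2 are 2 and -4.

(w + 2)(w - 4)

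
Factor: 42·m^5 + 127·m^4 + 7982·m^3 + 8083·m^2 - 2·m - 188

(6·m + 1)·(7·m - 1)·(m + 1)·(m^2 + 2·m + 188)

By the rational root theorem, m = 1/7 is a root, giving the factor (7·m - 1) and quotient 6·m^4 + 19·m^3 + 1143·m^2 + 1318·m + 188.
Continuing, m = -1/6 is a root, so (6·m + 1) divides it; the quotient is m^3 + 3·m^2 + 190·m + 188.
Continuing, m = -1 is a root, so (m + 1) divides it; the quotient is m^2 + 2·m + 188.
The quadratic m^2 + 2·m + 188 has discriminant -748 < 0 and is irreducible over ℤ.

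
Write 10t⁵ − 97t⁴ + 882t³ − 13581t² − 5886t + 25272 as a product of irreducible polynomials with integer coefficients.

By the rational root theorem, t = 12 is a root, giving the factor (t − 12) and quotient 10t⁴ + 23t³ + 1158t² + 315t − 2106.
Next, t = −3/2 is a root, giving the factor (2t + 3) and quotient 5t³ + 4t² + 573t − 702.
Next, t = 6/5 is a root, so (5t − 6) divides it; the quotient is t² + 2t + 117.
The quadratic t² + 2t + 117 has discriminant −464 < 0 and is irreducible over ℤ.

(2t + 3)(5t − 6)(t − 12)(t² + 2t + 117)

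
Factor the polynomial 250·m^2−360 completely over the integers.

10·(5·m+6)·(5·m−6)

Every term has a factor of 10. Then 25·m^2−36 = (5·m)² − (6)².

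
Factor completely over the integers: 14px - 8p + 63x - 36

(2p + 9)(7x - 4)

Group as (14px - 8p) + (63x - 36) = 2p(7x - 4) + 9(7x - 4).
Both groups share the factor (7x - 4).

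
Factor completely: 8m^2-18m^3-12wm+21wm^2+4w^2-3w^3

-(w-2m)(w-m)(3w+9m-4)

Group: 3w(-w^2+3wm-2m^2) + (9m-4)(-w^2+3wm-2m^2); both groups contain (-w^2+3wm-2m^2), so (3w+9m-4) is a factor with cofactor -w^2+3wm-2m^2.
The cofactor groups again: -w^2+3wm-2m^2 = -w(w-m) + 2m(w-m); both groups contain (w-m), giving -(w-2m)(w-m).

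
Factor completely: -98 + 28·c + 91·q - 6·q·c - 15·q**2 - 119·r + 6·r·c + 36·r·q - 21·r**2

-(7·r - 5·q - 2·c + 7)·(3·r - 3·q + 14)

Group: -7·r·(3·r - 3·q + 14) + (5·q + 2·c - 7)·(3·r - 3·q + 14); both groups contain (3·r - 3·q + 14).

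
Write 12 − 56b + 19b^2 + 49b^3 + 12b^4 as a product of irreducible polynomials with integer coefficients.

(3b − 2)(4b − 1)(b + 2)(b + 3)

By the rational root theorem, b = −3 is a root, giving the factor (b + 3) and quotient 12b^3 + 13b^2 − 20b + 4.
Next, b = 1/4 is a root, so (4b − 1) divides it; the quotient is 3b^2 + 4b − 4.
The remaining quadratic factors as (3b − 2)(b + 2).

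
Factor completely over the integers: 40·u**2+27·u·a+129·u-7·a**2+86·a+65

(5·u-a+13)·(8·u+7·a+5)

Group: 5·u·(8·u+7·a+5) + (-a+13)·(8·u+7·a+5); both groups contain (8·u+7·a+5).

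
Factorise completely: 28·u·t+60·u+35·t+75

(4·u+5)·(7·t+15)

Group as (28·u·t+60·u) + (35·t+75) = 4·u·(7·t+15) + 5·(7·t+15).
Both groups share the factor (7·t+15).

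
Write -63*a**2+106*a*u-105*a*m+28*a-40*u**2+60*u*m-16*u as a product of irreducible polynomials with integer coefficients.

-(7*a-4*u)*(9*a-10*u+15*m-4)

Group: -9*a*(7*a-4*u) + (10*u-15*m+4)*(7*a-4*u); both groups contain (7*a-4*u).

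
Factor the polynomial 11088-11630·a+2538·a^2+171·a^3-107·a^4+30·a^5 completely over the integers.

Trying the rational-root candidates, a = 7/5 is a root, so (5·a-7) divides it; the quotient is 6·a^4-13·a^3+16·a^2+530·a-1584.
Next, a = -9/2 is a root, so (2·a+9) divides it; the quotient is 3·a^3-20·a^2+98·a-176.
Continuing, a = 8/3 is a root, so (3·a-8) is a factor; dividing leaves a^2-4·a+22.
The quadratic a^2-4·a+22 has discriminant -72 < 0 and is irreducible over ℤ.

(2·a+9)·(3·a-8)·(5·a-7)·(a^2-4·a+22)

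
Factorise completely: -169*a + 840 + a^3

Trying the rational-root candidates, a = -15 is a root, so (a + 15) divides it; the quotient is a^2 - 15*a + 56.
The remaining quadratic factors as (a - 7)(a - 8).

(a + 15)*(a - 7)*(a - 8)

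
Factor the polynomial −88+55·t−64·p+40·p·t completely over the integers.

Group as (40·p·t−64·p) + (55·t−88) = 8·p·(5·t−8) + 11·(5·t−8).
Both groups share the factor (5·t−8).

(5·t−8)·(8·p+11)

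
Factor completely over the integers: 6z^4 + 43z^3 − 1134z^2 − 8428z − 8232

(6z + 7)(z + 14)(z + 6)(z − 14)

By the rational root theorem, z = 14 is a root, so (z − 14) is a factor; dividing leaves 6z^3 + 127z^2 + 644z + 588.
Then z = −7/6 is a root, so (6z + 7) divides it; the quotient is z^2 + 20z + 84.
The remaining quadratic factors as (z + 6)(z + 14).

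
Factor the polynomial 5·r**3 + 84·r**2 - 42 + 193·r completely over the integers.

(5·r - 1)·(r + 14)·(r + 3)

By the rational root theorem, r = 1/5 is a root, giving the factor (5·r - 1) and quotient r**2 + 17·r + 42.
The remaining quadratic factors as (r + 14)(r + 3).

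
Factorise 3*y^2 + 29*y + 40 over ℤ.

Need a pair with product 3·40 = 120 and sum 29: that's 5 and 24.
Split the middle term: 3*y^2 + 5*y + 24*y + 40 = y*(3*y + 5) + 8*(3*y + 5).

(3*y + 5)*(y + 8)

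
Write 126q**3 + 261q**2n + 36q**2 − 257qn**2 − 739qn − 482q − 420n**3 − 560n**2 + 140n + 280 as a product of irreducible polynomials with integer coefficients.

Group: 14q(9q**2 + 9qn + 9q − 28n**2 − 56n − 28) + (15n − 10)(9q**2 + 9qn + 9q − 28n**2 − 56n − 28); both groups contain (9q**2 + 9qn + 9q − 28n**2 − 56n − 28), so (14q + 15n − 10) is a factor with cofactor 9q**2 + 9qn + 9q − 28n**2 − 56n − 28.
The cofactor groups again: 9q**2 + 9qn + 9q − 28n**2 − 56n − 28 = 3q(3q + 7n + 7) + (−4n − 4)(3q + 7n + 7); both groups contain (3q + 7n + 7), giving (3q − 4n − 4)(3q + 7n + 7).

(3q − 4n − 4)(14q + 15n − 10)(3q + 7n + 7)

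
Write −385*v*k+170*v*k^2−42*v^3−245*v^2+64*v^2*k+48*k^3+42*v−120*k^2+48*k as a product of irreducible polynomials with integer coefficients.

−(v−3*k+6)*(6*v+2*k−1)*(7*v+8*k)

Group: 7*v*(−6*v^2+16*v*k−35*v+6*k^2−15*k+6) + 8*k*(−6*v^2+16*v*k−35*v+6*k^2−15*k+6); both groups contain (−6*v^2+16*v*k−35*v+6*k^2−15*k+6), so (7*v+8*k) is a factor with cofactor −6*v^2+16*v*k−35*v+6*k^2−15*k+6.
The cofactor groups again: −6*v^2+16*v*k−35*v+6*k^2−15*k+6 = −6*v*(v−3*k+6) + (−2*k+1)*(v−3*k+6); both groups contain (v−3*k+6), giving −(6*v+2*k−1)*(v−3*k+6).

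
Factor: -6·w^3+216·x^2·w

6·w·(6·x-w)·(6·x+w)

Factor out 6·w, leaving 36·x^2-w^2, which is a difference of two squares.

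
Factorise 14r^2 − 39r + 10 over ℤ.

Need a pair with product 14·10 = 140 and sum −39: that's −35 and −4.
Split the middle term: 14r^2 − 35r − 4r + 10 = 7r(2r − 5) − 2(2r − 5).

(2r − 5)(7r − 2)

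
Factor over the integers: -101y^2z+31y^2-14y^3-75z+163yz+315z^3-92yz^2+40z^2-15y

-(2y+7z-3)(7y-9z-5)(y+5z)

Group: 7y(-2y^2-17yz+3y-35z^2+15z) + (-9z-5)(-2y^2-17yz+3y-35z^2+15z); both groups contain (-2y^2-17yz+3y-35z^2+15z), so (7y-9z-5) is a factor with cofactor -2y^2-17yz+3y-35z^2+15z.
The cofactor groups again: -2y^2-17yz+3y-35z^2+15z = -y(2y+7z-3) - 5z(2y+7z-3); both groups contain (2y+7z-3), giving -(y+5z)(2y+7z-3).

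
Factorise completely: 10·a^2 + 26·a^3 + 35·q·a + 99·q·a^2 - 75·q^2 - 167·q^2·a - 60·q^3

Group: 3·q·(-20·q^2 - 69·q·a - 25·q - 13·a^2 - 5·a) - 2·a·(-20·q^2 - 69·q·a - 25·q - 13·a^2 - 5·a); both groups contain (-20·q^2 - 69·q·a - 25·q - 13·a^2 - 5·a), so (3·q - 2·a) is a factor with cofactor -20·q^2 - 69·q·a - 25·q - 13·a^2 - 5·a.
The cofactor groups again: -20·q^2 - 69·q·a - 25·q - 13·a^2 - 5·a = -5·q·(4·q + 13·a + 5) - a·(4·q + 13·a + 5); both groups contain (4·q + 13·a + 5), giving -(5·q + a)·(4·q + 13·a + 5).

-(3·q - 2·a)·(4·q + 13·a + 5)·(5·q + a)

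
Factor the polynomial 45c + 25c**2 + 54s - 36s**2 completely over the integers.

Group: -6s(6s - 5c - 9) - 5c(6s - 5c - 9); both groups contain (6s - 5c - 9).

-(6s - 5c - 9)(6s + 5c)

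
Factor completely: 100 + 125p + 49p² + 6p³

Trying the rational-root candidates, p = -4 is a root, so (p + 4) is a factor; dividing leaves 6p² + 25p + 25.
The remaining quadratic factors as (2p + 5)(3p + 5).

(2p + 5)(3p + 5)(p + 4)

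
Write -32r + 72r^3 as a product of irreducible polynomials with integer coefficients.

8r(3r + 2)(3r - 2)

Factor out 8r, leaving 9r^2 - 4, which is a difference of two squares.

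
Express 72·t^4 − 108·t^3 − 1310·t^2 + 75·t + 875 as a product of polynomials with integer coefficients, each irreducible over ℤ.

(2·t + 7)·(6·t + 5)·(6·t − 5)·(t − 5)

By the rational root theorem, t = −7/2 is a root, so (2·t + 7) divides it; the quotient is 36·t^3 − 180·t^2 − 25·t + 125.
Continuing, t = 5 is a root, giving the factor (t − 5) and quotient 36·t^2 − 25.
The remaining quadratic factors as (6·t + 5)(6·t − 5).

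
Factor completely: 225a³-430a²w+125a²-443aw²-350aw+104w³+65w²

(5a-13w)(5a-w)(9a+8w+5)

Group: 5a(45a²+31aw+25a-8w²-5w) - 13w(45a²+31aw+25a-8w²-5w); both groups contain (45a²+31aw+25a-8w²-5w), so (5a-13w) is a factor with cofactor 45a²+31aw+25a-8w²-5w.
The cofactor groups again: 45a²+31aw+25a-8w²-5w = 5a(9a+8w+5) - w(9a+8w+5); both groups contain (9a+8w+5), giving (5a-w)(9a+8w+5).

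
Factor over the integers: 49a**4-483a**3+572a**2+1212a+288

(7a+2)(7a+6)(a-3)(a-8)

Among the possible rational roots, a = -2/7 is a root, giving the factor (7a+2) and quotient 7a**3-71a**2+102a+144.
Next, a = 3 is a root, giving the factor (a-3) and quotient 7a**2-50a-48.
The remaining quadratic factors as (7a+6)(a-8).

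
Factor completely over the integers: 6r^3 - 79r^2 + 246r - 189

(6r - 7)(r - 3)(r - 9)

By the rational root theorem, r = 9 is a root, giving the factor (r - 9) and quotient 6r^2 - 25r + 21.
The remaining quadratic factors as (r - 3)(6r - 7).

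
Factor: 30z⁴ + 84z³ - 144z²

Pull out the common factor 6z², then factor the remaining trinomial.

6z²(5z - 6)(z + 4)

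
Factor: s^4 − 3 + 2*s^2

(s + 1)*(s − 1)*(s^2 + 3)

Substitute u = s^2 to get a quadratic in u, then factor.
s^2 − 1 is a difference of squares.
s^2 + 3 is irreducible over ℤ (always positive, so no real roots).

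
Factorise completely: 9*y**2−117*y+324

9*(y−4)*(y−9)

Pull out the common factor 9, then factor the remaining trinomial.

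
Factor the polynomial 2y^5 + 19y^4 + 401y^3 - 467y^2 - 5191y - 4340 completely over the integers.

By the rational root theorem, y = -1 is a root, giving the factor (y + 1) and quotient 2y^4 + 17y^3 + 384y^2 - 851y - 4340.
Then y = -5/2 is a root, so (2y + 5) is a factor; dividing leaves y^3 + 6y^2 + 177y - 868.
Continuing, y = 4 is a root, so (y - 4) is a factor; dividing leaves y^2 + 10y + 217.
The quadratic y^2 + 10y + 217 has discriminant -768 < 0 and is irreducible over ℤ.

(2y + 5)(y + 1)(y - 4)(y^2 + 10y + 217)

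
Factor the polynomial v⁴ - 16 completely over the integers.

(v + 2)(v - 2)(v² + 4)

Write as (v²)² − (4)², then factor v² - 4 once more.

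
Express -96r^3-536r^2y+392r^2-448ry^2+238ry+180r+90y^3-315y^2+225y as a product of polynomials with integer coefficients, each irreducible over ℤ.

Group: 2r(-48r^2-52ry-20r+10y^2-25y) + (9y-9)(-48r^2-52ry-20r+10y^2-25y); both groups contain (-48r^2-52ry-20r+10y^2-25y), so (2r+9y-9) is a factor with cofactor -48r^2-52ry-20r+10y^2-25y.
The cofactor groups again: -48r^2-52ry-20r+10y^2-25y = -4r(12r-2y+5) - 5y(12r-2y+5); both groups contain (12r-2y+5), giving -(4r+5y)(12r-2y+5).

-(12r-2y+5)(2r+9y-9)(4r+5y)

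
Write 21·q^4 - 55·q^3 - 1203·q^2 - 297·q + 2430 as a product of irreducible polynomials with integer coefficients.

(3·q + 5)·(7·q - 9)·(q + 6)·(q - 9)

Trying the rational-root candidates, q = -6 is a root, so (q + 6) is a factor; dividing leaves 21·q^3 - 181·q^2 - 117·q + 405.
Continuing, q = 9 is a root, so (q - 9) is a factor; dividing leaves 21·q^2 + 8·q - 45.
The remaining quadratic factors as (3·q + 5)(7·q - 9).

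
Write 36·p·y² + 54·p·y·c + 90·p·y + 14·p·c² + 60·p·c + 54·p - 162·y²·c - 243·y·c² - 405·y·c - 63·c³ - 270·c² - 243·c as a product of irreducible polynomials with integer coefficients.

(2·p - 9·c)·(6·y + 7·c + 9)·(3·y + c + 3)

Group: 6·y·(6·p·y + 2·p·c + 6·p - 27·y·c - 9·c² - 27·c) + (7·c + 9)·(6·p·y + 2·p·c + 6·p - 27·y·c - 9·c² - 27·c); both groups contain (6·p·y + 2·p·c + 6·p - 27·y·c - 9·c² - 27·c), so (6·y + 7·c + 9) is a factor with cofactor 6·p·y + 2·p·c + 6·p - 27·y·c - 9·c² - 27·c.
The cofactor groups again: 6·p·y + 2·p·c + 6·p - 27·y·c - 9·c² - 27·c = 3·y·(2·p - 9·c) + (c + 3)·(2·p - 9·c); both groups contain (2·p - 9·c), giving (3·y + c + 3)·(2·p - 9·c).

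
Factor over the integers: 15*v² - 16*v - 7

(3*v + 1)*(5*v - 7)

Need a pair with product 15·(-7) = -105 and sum -16: that's 5 and -21.
Split the middle term: 15*v² + 5*v - 21*v - 7 = 5*v*(3*v + 1) - 7*(3*v + 1).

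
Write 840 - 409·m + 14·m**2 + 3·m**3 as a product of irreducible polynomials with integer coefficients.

(3·m - 7)·(m + 15)·(m - 8)

Among the possible rational roots, m = -15 is a root, giving the factor (m + 15) and quotient 3·m**2 - 31·m + 56.
The remaining quadratic factors as (m - 8)(3·m - 7).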